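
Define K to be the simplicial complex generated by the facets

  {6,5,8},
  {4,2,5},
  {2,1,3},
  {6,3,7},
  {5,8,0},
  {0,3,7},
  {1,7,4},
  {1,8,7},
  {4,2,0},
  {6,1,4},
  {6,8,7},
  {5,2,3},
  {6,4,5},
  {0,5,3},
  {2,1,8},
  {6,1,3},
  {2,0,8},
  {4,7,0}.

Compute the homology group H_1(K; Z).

Order the vertices as 0 < 1 < 2 < 3 < 4 < 5 < 6 < 7 < 8. Listing each simplex with vertices in this order, K has dimension 2 with simplices:

  0-simplices (9): [0], [1], [2], [3], [4], [5], [6], [7], [8]
  1-simplices (27): (27 of them)
  2-simplices (18): [0,2,4], [0,2,8], [0,3,5], [0,3,7], [0,4,7], [0,5,8], [1,2,3], [1,2,8], [1,3,6], [1,4,6], [1,4,7], [1,7,8], [2,3,5], [2,4,5], [3,6,7], [4,5,6], [5,6,8], [6,7,8]

giving chain groups C_0 ≅ Z^9, C_1 ≅ Z^27, C_2 ≅ Z^18.

The boundary map ∂_1: C_1 → C_0 maps an edge to its endpoints' difference, ∂[p,q] = q − p.
The resulting 9×27 matrix has rank 8, and its Smith normal form has invariant factors (1,1,1,1,1,1,1,1).

∂_2: C_2 → C_1 sends each 2-simplex [p,q,r] to [q,r] − [p,r] + [p,q]. For instance
  ∂[0,5,8] = [5,8] − [0,8] + [0,5],
  ∂[0,4,7] = [4,7] − [0,7] + [0,4].
The 27×18 boundary matrix has rank 18 and Smith normal form diag(1,1,1,1,1,1,1,1,1,1,1,1,1,1,1,1,1,2).

From H_k ≅ ker(∂_k) / im(∂_{k+1}) we obtain:

  H_1: rank ker ∂_1 − rank ∂_2 = (27 − 8) − 18 = 1, and ∂_2 has invariant factor 2 > 1, so H_1 ≅ Z ⊕ Z_2.

(K is a triangulation of the Klein bottle.)

H_1 = Z ⊕ Z_2.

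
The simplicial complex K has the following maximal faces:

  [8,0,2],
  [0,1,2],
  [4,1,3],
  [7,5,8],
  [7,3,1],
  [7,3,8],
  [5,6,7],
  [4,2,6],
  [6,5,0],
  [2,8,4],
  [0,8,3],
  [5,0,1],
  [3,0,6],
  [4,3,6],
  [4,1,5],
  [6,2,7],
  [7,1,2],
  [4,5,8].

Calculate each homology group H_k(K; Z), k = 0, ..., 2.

Order the vertices as 0 < 1 < 2 < 3 < 4 < 5 < 6 < 7 < 8. Listing each simplex with vertices in this order, K has dimension 2 with simplices:

  0-simplices (9): [0], [1], [2], [3], [4], [5], [6], [7], [8]
  1-simplices (27): (27 of them)
  2-simplices (18): [0,1,2], [0,1,5], [0,2,8], [0,3,6], [0,3,8], [0,5,6], [1,2,7], [1,3,4], [1,3,7], [1,4,5], [2,4,6], [2,4,8], [2,6,7], [3,4,6], [3,7,8], [4,5,8], [5,6,7], [5,7,8]

Hence C_0 ≅ Z^9, C_1 ≅ Z^27, C_2 ≅ Z^18.

∂_1: C_1 → C_0 sends each edge [p,q] (with p < q) to q − p. For instance
  ∂[7,8] = [8] − [7].
The 9×27 boundary matrix has rank 8 and Smith normal form diag(1,1,1,1,1,1,1,1).

∂_2: C_2 → C_1 maps a triangle to the signed sum of its edges. For instance
  ∂[1,3,7] = [3,7] − [1,7] + [1,3],
  ∂[2,4,8] = [4,8] − [2,8] + [2,4].
The resulting 27×18 matrix has rank 17, and its Smith normal form has invariant factors (1,1,1,1,1,1,1,1,1,1,1,1,1,1,1,1,1).

From H_k ≅ ker(∂_k) / im(∂_{k+1}) we obtain:

  H_0: rank C_0 − rank ∂_1 = 9 − 8 = 1, and the invariant factors of ∂_1 are all 1, so H_0 = Z.
  H_1: rank ker ∂_1 − rank ∂_2 = (27 − 8) − 17 = 2, and the invariant factors of ∂_2 are all 1, so H_1 = Z^2.
  H_2: rank ker ∂_2 − rank ∂_3 = (18 − 17) − 0 = 1, and there is no ∂_3, so H_2 = Z.

As a check, the Euler characteristic is 9 − 27 + 18 = 0, which agrees with 1 − 2 + 1 = 0.

H_0 = Z,  H_1 = Z^2,  H_2 = Z.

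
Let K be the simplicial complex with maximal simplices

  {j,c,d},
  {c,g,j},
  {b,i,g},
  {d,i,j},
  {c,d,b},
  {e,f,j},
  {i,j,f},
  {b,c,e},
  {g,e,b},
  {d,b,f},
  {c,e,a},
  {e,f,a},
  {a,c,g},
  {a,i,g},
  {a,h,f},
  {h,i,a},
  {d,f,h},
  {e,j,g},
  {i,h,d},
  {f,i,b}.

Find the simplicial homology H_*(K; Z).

Take the total order a < b < c < d < e < f < g < h < i < j on the vertex set. Then K (dimension 2) consists of the simplices:

  0-simplices (10): a, b, c, d, e, f, g, h, i, j
  1-simplices (30): ac, ae, af, ag, ah, ai, bc, bd, be, bf, bg, bi, cd, ce, cg, cj, df, dh, di, dj, ef, eg, ej, fh, fi, fj, gi, gj, hi, ij
  2-simplices (20): ace, acg, aef, afh, agi, ahi, bcd, bce, bdf, beg, bfi, bgi, cdj, cgj, dfh, dhi, dij, efj, egj, fij

so the chain groups are C_0 ≅ Z^10, C_1 ≅ Z^30, C_2 ≅ Z^20.

∂_1: C_1 → C_0 is given by ∂[p,q] = [q] − [p]. For instance
  ∂ce = e − c.
As a 10×30 matrix over Z this has rank 9, with invariant factors (1,1,1,1,1,1,1,1,1).

∂_2: C_2 → C_1 maps a triangle to the signed sum of its edges. For instance
  ∂aef = ef − af + ae,
  ∂bfi = fi − bi + bf.
As a 30×20 matrix over Z this has rank 20, with invariant factors (1,1,1,1,1,1,1,1,1,1,1,1,1,1,1,1,1,1,1,2).

Computing H_k = (kernel of ∂_k) / (image of ∂_{k+1}):

  H_0: rank C_0 − rank ∂_1 = 10 − 9 = 1, and the invariant factors of ∂_1 are all 1, so H_0 = Z.
  H_1: rank ker ∂_1 − rank ∂_2 = (30 − 9) − 20 = 1, and ∂_2 has invariant factor 2 > 1, so H_1 = Z ⊕ Z/2Z.
  H_2: rank ker ∂_2 − rank ∂_3 = (20 − 20) − 0 = 0, and there is no ∂_3, so H_2 = 0.

H_0 ≅ Z,  H_1 ≅ Z ⊕ Z/2Z,  H_2 = 0.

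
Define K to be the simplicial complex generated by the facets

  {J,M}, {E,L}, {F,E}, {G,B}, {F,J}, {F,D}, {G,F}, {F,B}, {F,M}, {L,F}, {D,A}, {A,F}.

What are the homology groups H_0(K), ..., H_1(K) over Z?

K has 9 vertices, 12 edges.
rank ∂_0 = 0, rank ∂_1 = 8 ⇒ b_0 = 9 − 0 − 8 = 1; all invariant factors of ∂_1 are 1 so no torsion. So H_0 = Z.
rank ∂_1 = 8, rank ∂_2 = 0 ⇒ b_1 = 12 − 8 − 0 = 4. So H_1 = Z^4.

H_0 ≅ Z,  H_1 ≅ Z^4.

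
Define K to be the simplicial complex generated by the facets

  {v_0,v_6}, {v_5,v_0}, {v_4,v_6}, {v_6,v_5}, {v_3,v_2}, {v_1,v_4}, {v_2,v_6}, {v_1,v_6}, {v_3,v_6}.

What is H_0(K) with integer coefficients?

H_0 = Z.

We work with the vertex ordering v_0 < v_1 < v_2 < v_3 < v_4 < v_5 < v_6. The simplices of K, each written with vertices in increasing order, are:

  0-simplices (7): [v_0], [v_1], [v_2], [v_3], [v_4], [v_5], [v_6]
  1-simplices (9): [v_0,v_5], [v_0,v_6], [v_1,v_4], [v_1,v_6], [v_2,v_3], [v_2,v_6], [v_3,v_6], [v_4,v_6], [v_5,v_6]

giving chain groups C_0 ≅ Z^7, C_1 ≅ Z^9.

∂_1: C_1 → C_0 is given by ∂[p,q] = [q] − [p]. For instance
  ∂[v_0,v_6] = [v_6] − [v_0].
The resulting 7×9 matrix has rank 6, and its Smith normal form has invariant factors (1,1,1,1,1,1).

Computing H_k = (kernel of ∂_k) / (image of ∂_{k+1}):

  H_0: rank C_0 − rank ∂_1 = 7 − 6 = 1, and the invariant factors of ∂_1 are all 1, so H_0 ≅ Z.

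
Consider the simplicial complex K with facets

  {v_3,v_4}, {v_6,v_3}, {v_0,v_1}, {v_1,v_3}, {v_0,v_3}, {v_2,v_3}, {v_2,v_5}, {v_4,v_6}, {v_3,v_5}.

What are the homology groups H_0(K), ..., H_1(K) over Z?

Take the total order v_0 < v_1 < v_2 < v_3 < v_4 < v_5 < v_6 on the vertex set. Then K (dimension 1) consists of the simplices:

  0-simplices (7): [v_0], [v_1], [v_2], [v_3], [v_4], [v_5], [v_6]
  1-simplices (9): [v_0,v_1], [v_0,v_3], [v_1,v_3], [v_2,v_3], [v_2,v_5], [v_3,v_4], [v_3,v_5], [v_3,v_6], [v_4,v_6]

giving chain groups C_0 ≅ Z^7, C_1 ≅ Z^9.

The boundary map ∂_1: C_1 → C_0 is given by ∂[p,q] = [q] − [p]. For instance
  ∂[v_2,v_3] = [v_3] − [v_2].
As a 7×9 matrix over Z this has rank 6, with invariant factors (1,1,1,1,1,1).

Reading off H_k = ker ∂_k / im ∂_{k+1}:

  H_0: rank C_0 − rank ∂_1 = 7 − 6 = 1, and the invariant factors of ∂_1 are all 1, so H_0 = Z.
  H_1: rank ker ∂_1 − rank ∂_2 = (9 − 6) − 0 = 3, and there is no ∂_2, so H_1 = Z^3.

As a check, the Euler characteristic is 7 − 9 = -2, which agrees with 1 − 3 = -2.

H_0 ≅ Z,  H_1 ≅ Z^3.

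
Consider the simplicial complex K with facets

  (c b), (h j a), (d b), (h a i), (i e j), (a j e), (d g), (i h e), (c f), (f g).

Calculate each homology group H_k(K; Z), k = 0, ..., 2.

H_0 ≅ Z^2,  H_1 ≅ Z^2,  H_2 = 0.

K has 10 vertices, 15 edges, 5 triangles.
rank ∂_0 = 0, rank ∂_1 = 8 ⇒ b_0 = 10 − 0 − 8 = 2; all invariant factors of ∂_1 are 1 so no torsion. So H_0 ≅ Z^2.
rank ∂_1 = 8, rank ∂_2 = 5 ⇒ b_1 = 15 − 8 − 5 = 2; all invariant factors of ∂_2 are 1 so no torsion. So H_1 ≅ Z^2.
rank ∂_2 = 5, rank ∂_3 = 0 ⇒ b_2 = 5 − 5 − 0 = 0. So H_2 ≅ 0.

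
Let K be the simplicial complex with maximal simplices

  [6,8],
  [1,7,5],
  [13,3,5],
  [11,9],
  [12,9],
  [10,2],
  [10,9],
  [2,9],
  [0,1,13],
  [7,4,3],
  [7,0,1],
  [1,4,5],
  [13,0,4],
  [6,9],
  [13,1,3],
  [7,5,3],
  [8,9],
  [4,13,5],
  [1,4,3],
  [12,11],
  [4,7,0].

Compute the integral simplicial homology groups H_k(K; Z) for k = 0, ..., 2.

H_0 = Z^2,  H_1 = Z^3 ⊕ Z/2Z,  H_2 = 0.

We work with the vertex ordering 0 < 1 < 2 < 3 < 4 < 5 < 6 < 7 < 8 < 9 < 10 < 11 < 12 < 13. The simplices of K, each written with vertices in increasing order, are:

  0-simplices (14): [0], [1], [2], [3], [4], [5], [6], [7], [8], [9], [10], [11], [12], [13]
  1-simplices (27): (27 of them)
  2-simplices (12): [0,1,7], [0,1,13], [0,4,7], [0,4,13], [1,3,4], [1,3,13], [1,4,5], [1,5,7], [3,4,7], [3,5,7], [3,5,13], [4,5,13]

so the chain groups are C_0 ≅ Z^14, C_1 ≅ Z^27, C_2 ≅ Z^12.

The boundary map ∂_1: C_1 → C_0 maps an edge to its endpoints' difference, ∂[p,q] = q − p. For instance
  ∂[0,7] = [7] − [0].
As a 14×27 matrix over Z this has rank 12, with invariant factors (1,1,1,1,1,1,1,1,1,1,1,1).

The boundary map ∂_2: C_2 → C_1 maps a triangle to the signed sum of its edges. For instance
  ∂[0,1,7] = [1,7] − [0,7] + [0,1],
  ∂[1,3,4] = [3,4] − [1,4] + [1,3].
This gives a 27×12 integer matrix of rank 12; reducing to Smith normal form yields diagonal entries (1,1,1,1,1,1,1,1,1,1,1,2).

Computing H_k = (kernel of ∂_k) / (image of ∂_{k+1}):

  H_0: rank C_0 − rank ∂_1 = 14 − 12 = 2, and the invariant factors of ∂_1 are all 1, so H_0 = Z^2.
  H_1: rank ker ∂_1 − rank ∂_2 = (27 − 12) − 12 = 3, and ∂_2 has invariant factor 2 > 1, so H_1 = Z^3 ⊕ Z/2Z.
  H_2: rank ker ∂_2 − rank ∂_3 = (12 − 12) − 0 = 0, and there is no ∂_3, so H_2 = 0.

As a check, the Euler characteristic is 14 − 27 + 12 = -1, which agrees with 2 − 3 + 0 = -1.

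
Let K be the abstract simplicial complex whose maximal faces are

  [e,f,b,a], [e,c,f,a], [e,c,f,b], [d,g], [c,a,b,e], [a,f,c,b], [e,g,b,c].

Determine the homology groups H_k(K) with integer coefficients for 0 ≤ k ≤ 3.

We work with the vertex ordering a < b < c < d < e < f < g. The simplices of K, each written with vertices in increasing order, are:

  0-simplices (7): a, b, c, d, e, f, g
  1-simplices (14): ab, ac, ae, af, bc, be, bf, bg, ce, cf, cg, dg, ef, eg
  2-simplices (13): abc, abe, abf, ace, acf, aef, bce, bcf, bcg, bef, beg, cef, ceg
  3-simplices (6): abce, abcf, abef, acef, bcef, bceg

so the chain groups are C_0 ≅ Z^7, C_1 ≅ Z^14, C_2 ≅ Z^13, C_3 ≅ Z^6.

Boundary ∂_1: C_1 → C_0 sends each edge [p,q] (with p < q) to q − p. For instance
  ∂ab = b − a.
This gives a 7×14 integer matrix of rank 6; reducing to Smith normal form yields diagonal entries (1,1,1,1,1,1).

The boundary map ∂_2: C_2 → C_1 sends each 2-simplex [p,q,r] to [q,r] − [p,r] + [p,q]. For instance
  ∂abc = bc − ac + ab,
  ∂ace = ce − ae + ac.
The resulting 14×13 matrix has rank 8, and its Smith normal form has invariant factors (1,1,1,1,1,1,1,1).

The boundary map ∂_3: C_3 → C_2 sends each 3-simplex σ to the alternating sum Σ_i (−1)^i (σ with its i-th vertex removed). For instance
  ∂acef = cef − aef + acf − ace,
  ∂bceg = ceg − beg + bcg − bce.
The 13×6 boundary matrix has rank 5 and Smith normal form diag(1,1,1,1,1).

Computing H_k = (kernel of ∂_k) / (image of ∂_{k+1}):

  H_0: rank C_0 − rank ∂_1 = 7 − 6 = 1, and the invariant factors of ∂_1 are all 1, so H_0 ≅ Z.
  H_1: rank ker ∂_1 − rank ∂_2 = (14 − 6) − 8 = 0, and the invariant factors of ∂_2 are all 1, so H_1 ≅ 0.
  H_2: rank ker ∂_2 − rank ∂_3 = (13 − 8) − 5 = 0, and the invariant factors of ∂_3 are all 1, so H_2 ≅ 0.
  H_3: rank ker ∂_3 − rank ∂_4 = (6 − 5) − 0 = 1, and there is no ∂_4, so H_3 ≅ Z.

As a check, the Euler characteristic is 7 − 14 + 13 − 6 = 0, which agrees with 1 − 0 + 0 − 1 = 0.

H_0 ≅ Z,  H_1 = 0,  H_2 = 0,  H_3 ≅ Z.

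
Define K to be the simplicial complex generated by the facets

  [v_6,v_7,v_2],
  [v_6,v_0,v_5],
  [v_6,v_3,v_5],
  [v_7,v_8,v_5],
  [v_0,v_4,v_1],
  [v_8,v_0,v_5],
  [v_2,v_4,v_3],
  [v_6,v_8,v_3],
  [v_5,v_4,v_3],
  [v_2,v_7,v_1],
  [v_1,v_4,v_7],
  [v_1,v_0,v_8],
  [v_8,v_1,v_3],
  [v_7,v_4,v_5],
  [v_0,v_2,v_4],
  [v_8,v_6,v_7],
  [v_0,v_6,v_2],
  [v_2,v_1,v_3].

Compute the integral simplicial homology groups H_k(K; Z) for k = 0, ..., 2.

K has 9 vertices, 27 edges, 18 triangles.
rank ∂_0 = 0, rank ∂_1 = 8 ⇒ b_0 = 9 − 0 − 8 = 1; all invariant factors of ∂_1 are 1 so no torsion. So H_0 = Z.
rank ∂_1 = 8, rank ∂_2 = 18 ⇒ b_1 = 27 − 8 − 18 = 1; ∂_2 has invariant factor(s) [2] giving torsion. So H_1 = Z ⊕ Z/2.
rank ∂_2 = 18, rank ∂_3 = 0 ⇒ b_2 = 18 − 18 − 0 = 0. So H_2 = 0.

H_0 = Z,  H_1 = Z ⊕ Z/2,  H_2 = 0.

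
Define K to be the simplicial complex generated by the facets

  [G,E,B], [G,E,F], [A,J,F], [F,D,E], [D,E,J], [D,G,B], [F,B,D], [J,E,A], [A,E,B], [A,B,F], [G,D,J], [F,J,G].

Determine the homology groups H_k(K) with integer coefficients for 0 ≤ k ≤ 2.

Order the vertices as A < B < D < E < F < G < J. Listing each simplex with vertices in this order, K has dimension 2 with simplices:

  0-simplices (7): A, B, D, E, F, G, J
  1-simplices (18): AB, AE, AF, AJ, BD, BE, BF, BG, DE, DF, DG, DJ, EF, EG, EJ, FG, FJ, GJ
  2-simplices (12): ABE, ABF, AEJ, AFJ, BDF, BDG, BEG, DEF, DEJ, DGJ, EFG, FGJ

Hence C_0 ≅ Z^7, C_1 ≅ Z^18, C_2 ≅ Z^12.

∂_1: C_1 → C_0 maps an edge to its endpoints' difference, ∂[p,q] = q − p. For instance
  ∂AE = E − A.
The 7×18 boundary matrix has rank 6 and Smith normal form diag(1,1,1,1,1,1).

The boundary map ∂_2: C_2 → C_1 acts by ∂[p,q,r] = [q,r] − [p,r] + [p,q]. For instance
  ∂AEJ = EJ − AJ + AE,
  ∂ABE = BE − AE + AB.
The 18×12 boundary matrix has rank 12 and Smith normal form diag(1,1,1,1,1,1,1,1,1,1,1,2).

Computing H_k = (kernel of ∂_k) / (image of ∂_{k+1}):

  H_0: rank C_0 − rank ∂_1 = 7 − 6 = 1, and the invariant factors of ∂_1 are all 1, so H_0 = Z.
  H_1: rank ker ∂_1 − rank ∂_2 = (18 − 6) − 12 = 0, and ∂_2 has invariant factor 2 > 1, so H_1 = Z/2.
  H_2: rank ker ∂_2 − rank ∂_3 = (12 − 12) − 0 = 0, and there is no ∂_3, so H_2 = 0.

As a check, the Euler characteristic is 7 − 18 + 12 = 1, which agrees with 1 − 0 + 0 = 1.
(K is a triangulation of the real projective plane RP^2.)

H_0 = Z,  H_1 = Z/2,  H_2 = 0.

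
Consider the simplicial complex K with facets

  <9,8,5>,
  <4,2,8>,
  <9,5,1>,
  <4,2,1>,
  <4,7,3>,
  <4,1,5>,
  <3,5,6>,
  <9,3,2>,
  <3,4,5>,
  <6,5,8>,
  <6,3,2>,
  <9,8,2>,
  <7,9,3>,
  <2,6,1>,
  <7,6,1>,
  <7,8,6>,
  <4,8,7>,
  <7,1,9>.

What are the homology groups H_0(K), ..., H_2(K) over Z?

H_0 = Z,  H_1 = Z^2,  H_2 = Z.

We work with the vertex ordering 1 < 2 < 3 < 4 < 5 < 6 < 7 < 8 < 9. The simplices of K, each written with vertices in increasing order, are:

  0-simplices (9): [1], [2], [3], [4], [5], [6], [7], [8], [9]
  1-simplices (27): (27 of them)
  2-simplices (18): [1,2,4], [1,2,6], [1,4,5], [1,5,9], [1,6,7], [1,7,9], [2,3,6], [2,3,9], [2,4,8], [2,8,9], [3,4,5], [3,4,7], [3,5,6], [3,7,9], [4,7,8], [5,6,8], [5,8,9], [6,7,8]

giving chain groups C_0 ≅ Z^9, C_1 ≅ Z^27, C_2 ≅ Z^18.

∂_1: C_1 → C_0 maps an edge to its endpoints' difference, ∂[p,q] = q − p. For instance
  ∂[3,5] = [5] − [3].
The 9×27 boundary matrix has rank 8 and Smith normal form diag(1,1,1,1,1,1,1,1).

∂_2: C_2 → C_1 maps a triangle to the signed sum of its edges. For instance
  ∂[1,7,9] = [7,9] − [1,9] + [1,7],
  ∂[1,2,6] = [2,6] − [1,6] + [1,2].
The resulting 27×18 matrix has rank 17, and its Smith normal form has invariant factors (1,1,1,1,1,1,1,1,1,1,1,1,1,1,1,1,1).

Reading off H_k = ker ∂_k / im ∂_{k+1}:

  H_0: rank C_0 − rank ∂_1 = 9 − 8 = 1, and the invariant factors of ∂_1 are all 1, so H_0 = Z.
  H_1: rank ker ∂_1 − rank ∂_2 = (27 − 8) − 17 = 2, and the invariant factors of ∂_2 are all 1, so H_1 = Z^2.
  H_2: rank ker ∂_2 − rank ∂_3 = (18 − 17) − 0 = 1, and there is no ∂_3, so H_2 = Z.

As a check, the Euler characteristic is 9 − 27 + 18 = 0, which agrees with 1 − 2 + 1 = 0.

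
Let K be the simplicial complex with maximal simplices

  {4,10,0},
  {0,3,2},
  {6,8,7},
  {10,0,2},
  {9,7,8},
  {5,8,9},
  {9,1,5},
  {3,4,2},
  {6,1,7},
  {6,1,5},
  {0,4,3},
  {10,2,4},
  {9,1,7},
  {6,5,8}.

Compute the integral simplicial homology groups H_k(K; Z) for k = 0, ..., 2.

H_0 = Z^2,  H_1 = 0,  H_2 = Z^2.

K has 11 vertices, 21 edges, 14 triangles.
rank ∂_0 = 0, rank ∂_1 = 9 ⇒ b_0 = 11 − 0 − 9 = 2; all invariant factors of ∂_1 are 1 so no torsion. So H_0 = Z^2.
rank ∂_1 = 9, rank ∂_2 = 12 ⇒ b_1 = 21 − 9 − 12 = 0; all invariant factors of ∂_2 are 1 so no torsion. So H_1 = 0.
rank ∂_2 = 12, rank ∂_3 = 0 ⇒ b_2 = 14 − 12 − 0 = 2. So H_2 = Z^2.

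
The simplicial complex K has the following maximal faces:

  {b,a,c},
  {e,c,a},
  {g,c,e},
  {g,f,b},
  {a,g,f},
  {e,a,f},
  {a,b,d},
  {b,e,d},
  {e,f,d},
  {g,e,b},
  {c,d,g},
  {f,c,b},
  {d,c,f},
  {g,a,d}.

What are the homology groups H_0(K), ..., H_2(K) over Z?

Order the vertices as a < b < c < d < e < f < g. Listing each simplex with vertices in this order, K has dimension 2 with simplices:

  0-simplices (7): a, b, c, d, e, f, g
  1-simplices (21): ab, ac, ad, ae, af, ag, bc, bd, be, bf, bg, cd, ce, cf, cg, de, df, dg, ef, eg, fg
  2-simplices (14): abc, abd, ace, adg, aef, afg, bcf, bde, beg, bfg, cdf, cdg, ceg, def

so the chain groups are C_0 ≅ Z^7, C_1 ≅ Z^21, C_2 ≅ Z^14.

∂_1: C_1 → C_0 is given by ∂[p,q] = [q] − [p]. For instance
  ∂ef = f − e.
The resulting 7×21 matrix has rank 6, and its Smith normal form has invariant factors (1,1,1,1,1,1).

Boundary ∂_2: C_2 → C_1 acts by ∂[p,q,r] = [q,r] − [p,r] + [p,q]. For instance
  ∂abc = bc − ac + ab,
  ∂afg = fg − ag + af.
As a 21×14 matrix over Z this has rank 13, with invariant factors (1,1,1,1,1,1,1,1,1,1,1,1,1).

Now H_k = ker ∂_k / im ∂_{k+1}, so:

  H_0: rank C_0 − rank ∂_1 = 7 − 6 = 1, and the invariant factors of ∂_1 are all 1, so H_0 ≅ Z.
  H_1: rank ker ∂_1 − rank ∂_2 = (21 − 6) − 13 = 2, and the invariant factors of ∂_2 are all 1, so H_1 ≅ Z^2.
  H_2: rank ker ∂_2 − rank ∂_3 = (14 − 13) − 0 = 1, and there is no ∂_3, so H_2 ≅ Z.

As a check, the Euler characteristic is 7 − 21 + 14 = 0, which agrees with 1 − 2 + 1 = 0.
(K is a triangulation of the torus T^2.)

H_0 ≅ Z,  H_1 ≅ Z^2,  H_2 ≅ Z.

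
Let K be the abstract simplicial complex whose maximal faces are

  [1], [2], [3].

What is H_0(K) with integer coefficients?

Take the total order 1 < 2 < 3 on the vertex set. Then K (dimension 0) consists of the simplices:

  0-simplices (3): [1], [2], [3]

so the chain groups are C_0 ≅ Z^3.

Computing H_k = (kernel of ∂_k) / (image of ∂_{k+1}):

  H_0: rank C_0 − rank ∂_1 = 3 − 0 = 3, and there is no ∂_1, so H_0 = Z^3.

(K is a triangulation of a set of 3 points.)

H_0 ≅ Z^3.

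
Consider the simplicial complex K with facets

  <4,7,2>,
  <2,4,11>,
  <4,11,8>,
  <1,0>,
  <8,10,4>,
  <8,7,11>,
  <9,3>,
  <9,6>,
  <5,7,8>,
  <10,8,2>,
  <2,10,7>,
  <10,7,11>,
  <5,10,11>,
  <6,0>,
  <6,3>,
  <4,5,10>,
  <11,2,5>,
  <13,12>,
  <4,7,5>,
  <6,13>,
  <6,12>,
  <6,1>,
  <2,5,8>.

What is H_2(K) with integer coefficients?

We work with the vertex ordering 0 < 1 < 2 < 3 < 4 < 5 < 6 < 7 < 8 < 9 < 10 < 11 < 12 < 13. The simplices of K, each written with vertices in increasing order, are:

  0-simplices (14): [0], [1], [2], [3], [4], [5], [6], [7], [8], [9], [10], [11], [12], [13]
  1-simplices (30): (30 of them)
  2-simplices (14): [2,4,7], [2,4,11], [2,5,8], [2,5,11], [2,7,10], [2,8,10], [4,5,7], [4,5,10], [4,8,10], [4,8,11], [5,7,8], [5,10,11], [7,8,11], [7,10,11]

so the chain groups are C_0 ≅ Z^14, C_1 ≅ Z^30, C_2 ≅ Z^14.

∂_1: C_1 → C_0 sends each edge [p,q] (with p < q) to q − p.
The resulting 14×30 matrix has rank 12, and its Smith normal form has invariant factors (1,1,1,1,1,1,1,1,1,1,1,1).

∂_2: C_2 → C_1 sends each 2-simplex [p,q,r] to [q,r] − [p,r] + [p,q]. For instance
  ∂[2,4,7] = [4,7] − [2,7] + [2,4],
  ∂[4,5,10] = [5,10] − [4,10] + [4,5].
The resulting 30×14 matrix has rank 13, and its Smith normal form has invariant factors (1,1,1,1,1,1,1,1,1,1,1,1,1).

Computing H_k = (kernel of ∂_k) / (image of ∂_{k+1}):

  H_2: rank ker ∂_2 − rank ∂_3 = (14 − 13) − 0 = 1, and there is no ∂_3, so H_2 ≅ Z.

(K is a triangulation of the disjoint union of a wedge of 3 circles and the torus T^2.)

H_2 ≅ Z.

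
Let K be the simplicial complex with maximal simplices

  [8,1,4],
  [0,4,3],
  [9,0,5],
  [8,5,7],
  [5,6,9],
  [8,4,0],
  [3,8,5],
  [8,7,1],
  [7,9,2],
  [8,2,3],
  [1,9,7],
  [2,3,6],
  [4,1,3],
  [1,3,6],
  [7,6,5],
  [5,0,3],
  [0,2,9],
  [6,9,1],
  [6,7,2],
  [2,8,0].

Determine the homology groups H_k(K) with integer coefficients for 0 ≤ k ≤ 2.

Fix the vertex order 0 < 1 < 2 < 3 < 4 < 5 < 6 < 7 < 8 < 9 and write every simplex with vertices in increasing order. Then dim K = 2 and the simplices of K are:

  0-simplices (10): [0], [1], [2], [3], [4], [5], [6], [7], [8], [9]
  1-simplices (30): (30 of them)
  2-simplices (20): (20 of them)

Hence C_0 ≅ Z^10, C_1 ≅ Z^30, C_2 ≅ Z^20.

Boundary ∂_1: C_1 → C_0 sends each edge [p,q] (with p < q) to q − p. For instance
  ∂[2,7] = [7] − [2].
The resulting 10×30 matrix has rank 9, and its Smith normal form has invariant factors (1,1,1,1,1,1,1,1,1).

∂_2: C_2 → C_1 sends each 2-simplex [p,q,r] to [q,r] − [p,r] + [p,q]. For instance
  ∂[1,6,9] = [6,9] − [1,9] + [1,6],
  ∂[5,6,9] = [6,9] − [5,9] + [5,6].
The resulting 30×20 matrix has rank 20, and its Smith normal form has invariant factors (1,1,1,1,1,1,1,1,1,1,1,1,1,1,1,1,1,1,1,2).

Computing H_k = (kernel of ∂_k) / (image of ∂_{k+1}):

  H_0: rank C_0 − rank ∂_1 = 10 − 9 = 1, and the invariant factors of ∂_1 are all 1, so H_0 = Z.
  H_1: rank ker ∂_1 − rank ∂_2 = (30 − 9) − 20 = 1, and ∂_2 has invariant factor 2 > 1, so H_1 = Z ⊕ Z_2.
  H_2: rank ker ∂_2 − rank ∂_3 = (20 − 20) − 0 = 0, and there is no ∂_3, so H_2 = 0.

H_0 = Z,  H_1 = Z ⊕ Z_2,  H_2 = 0.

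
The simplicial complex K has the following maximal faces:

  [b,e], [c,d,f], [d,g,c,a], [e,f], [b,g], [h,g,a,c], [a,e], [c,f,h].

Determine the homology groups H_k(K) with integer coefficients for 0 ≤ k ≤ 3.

Order the vertices as a < b < c < d < e < f < g < h. Listing each simplex with vertices in this order, K has dimension 3 with simplices:

  0-simplices (8): a, b, c, d, e, f, g, h
  1-simplices (16): ac, ad, ae, ag, ah, be, bg, cd, cf, cg, ch, df, dg, ef, fh, gh
  2-simplices (9): acd, acg, ach, adg, agh, cdf, cdg, cfh, cgh
  3-simplices (2): acdg, acgh

Hence C_0 ≅ Z^8, C_1 ≅ Z^16, C_2 ≅ Z^9, C_3 ≅ Z^2.

The boundary map ∂_1: C_1 → C_0 sends each edge [p,q] (with p < q) to q − p. For instance
  ∂cg = g − c.
This gives a 8×16 integer matrix of rank 7; reducing to Smith normal form yields diagonal entries (1,1,1,1,1,1,1).

Boundary ∂_2: C_2 → C_1 acts by ∂[p,q,r] = [q,r] − [p,r] + [p,q]. For instance
  ∂ach = ch − ah + ac,
  ∂cdg = dg − cg + cd.
As a 16×9 matrix over Z this has rank 7, with invariant factors (1,1,1,1,1,1,1).

Boundary ∂_3: C_3 → C_2 sends each 3-simplex σ to the alternating sum Σ_i (−1)^i (σ with its i-th vertex removed). For instance
  ∂acdg = cdg − adg + acg − acd,
  ∂acgh = cgh − agh + ach − acg.
The 9×2 boundary matrix has rank 2 and Smith normal form diag(1,1).

From H_k ≅ ker(∂_k) / im(∂_{k+1}) we obtain:

  H_0: rank C_0 − rank ∂_1 = 8 − 7 = 1, and the invariant factors of ∂_1 are all 1, so H_0 ≅ Z.
  H_1: rank ker ∂_1 − rank ∂_2 = (16 − 7) − 7 = 2, and the invariant factors of ∂_2 are all 1, so H_1 ≅ Z^2.
  H_2: rank ker ∂_2 − rank ∂_3 = (9 − 7) − 2 = 0, and the invariant factors of ∂_3 are all 1, so H_2 ≅ 0.
  H_3: rank ker ∂_3 − rank ∂_4 = (2 − 2) − 0 = 0, and there is no ∂_4, so H_3 ≅ 0.

H_0 ≅ Z,  H_1 ≅ Z^2,  H_2 = 0,  H_3 = 0.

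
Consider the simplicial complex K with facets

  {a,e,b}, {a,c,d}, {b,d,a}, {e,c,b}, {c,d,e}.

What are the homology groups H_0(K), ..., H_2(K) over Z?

Take the total order a < b < c < d < e on the vertex set. Then K (dimension 2) consists of the simplices:

  0-simplices (5): a, b, c, d, e
  1-simplices (10): ab, ac, ad, ae, bc, bd, be, cd, ce, de
  2-simplices (5): abd, abe, acd, bce, cde

giving chain groups C_0 ≅ Z^5, C_1 ≅ Z^10, C_2 ≅ Z^5.

Boundary ∂_1: C_1 → C_0 sends each edge [p,q] (with p < q) to q − p.
This gives a 5×10 integer matrix of rank 4; reducing to Smith normal form yields diagonal entries (1,1,1,1).

Boundary ∂_2: C_2 → C_1 sends each 2-simplex [p,q,r] to [q,r] − [p,r] + [p,q]. For instance
  ∂abe = be − ae + ab,
  ∂cde = de − ce + cd.
This gives a 10×5 integer matrix of rank 5; reducing to Smith normal form yields diagonal entries (1,1,1,1,1).

Computing H_k = (kernel of ∂_k) / (image of ∂_{k+1}):

  H_0: rank C_0 − rank ∂_1 = 5 − 4 = 1, and the invariant factors of ∂_1 are all 1, so H_0 ≅ Z.
  H_1: rank ker ∂_1 − rank ∂_2 = (10 − 4) − 5 = 1, and the invariant factors of ∂_2 are all 1, so H_1 ≅ Z.
  H_2: rank ker ∂_2 − rank ∂_3 = (5 − 5) − 0 = 0, and there is no ∂_3, so H_2 ≅ 0.

(K is a triangulation of the Möbius band.)

H_0 ≅ Z,  H_1 ≅ Z,  H_2 = 0.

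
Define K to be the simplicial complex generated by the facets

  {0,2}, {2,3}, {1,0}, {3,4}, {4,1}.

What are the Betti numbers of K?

K has 5 vertices, 5 edges.
rank ∂_0 = 0, rank ∂_1 = 4 ⇒ b_0 = 5 − 0 − 4 = 1; all invariant factors of ∂_1 are 1 so no torsion. So H_0 ≅ Z.
rank ∂_1 = 4, rank ∂_2 = 0 ⇒ b_1 = 5 − 4 − 0 = 1. So H_1 ≅ Z.

b_0 = 1, b_1 = 1.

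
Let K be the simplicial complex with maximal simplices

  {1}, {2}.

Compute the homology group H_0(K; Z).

H_0 ≅ Z^2.

We work with the vertex ordering 1 < 2. The simplices of K, each written with vertices in increasing order, are:

  0-simplices (2): [1], [2]

giving chain groups C_0 ≅ Z^2.

Computing H_k = (kernel of ∂_k) / (image of ∂_{k+1}):

  H_0: rank C_0 − rank ∂_1 = 2 − 0 = 2, and there is no ∂_1, so H_0 ≅ Z^2.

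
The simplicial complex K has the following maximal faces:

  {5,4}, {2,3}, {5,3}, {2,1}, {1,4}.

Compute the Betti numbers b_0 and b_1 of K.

Take the total order 1 < 2 < 3 < 4 < 5 on the vertex set. Then K (dimension 1) consists of the simplices:

  0-simplices (5): [1], [2], [3], [4], [5]
  1-simplices (5): [1,2], [1,4], [2,3], [3,5], [4,5]

Hence C_0 ≅ Z^5, C_1 ≅ Z^5.

Boundary ∂_1: C_1 → C_0 sends each edge [p,q] (with p < q) to q − p. For instance
  ∂[2,3] = [3] − [2].
The resulting 5×5 matrix has rank 4, and its Smith normal form has invariant factors (1,1,1,1).

Now H_k = ker ∂_k / im ∂_{k+1}, so:

  H_0: rank C_0 − rank ∂_1 = 5 − 4 = 1, and the invariant factors of ∂_1 are all 1, so H_0 = Z.
  H_1: rank ker ∂_1 − rank ∂_2 = (5 − 4) − 0 = 1, and there is no ∂_2, so H_1 = Z.

Hence the Betti numbers are b_0 = 1, b_1 = 1.

b_0 = 1, b_1 = 1.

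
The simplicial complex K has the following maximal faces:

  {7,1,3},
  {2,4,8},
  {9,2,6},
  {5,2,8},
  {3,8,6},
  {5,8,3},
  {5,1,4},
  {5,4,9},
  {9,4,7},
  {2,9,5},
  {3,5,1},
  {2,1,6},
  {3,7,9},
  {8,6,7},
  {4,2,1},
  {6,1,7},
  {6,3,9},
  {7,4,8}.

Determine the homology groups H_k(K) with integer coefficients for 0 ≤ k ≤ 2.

H_0 = Z,  H_1 = Z ⊕ Z_2,  H_2 = 0.

K has 9 vertices, 27 edges, 18 triangles.
rank ∂_0 = 0, rank ∂_1 = 8 ⇒ b_0 = 9 − 0 − 8 = 1; all invariant factors of ∂_1 are 1 so no torsion. So H_0 ≅ Z.
rank ∂_1 = 8, rank ∂_2 = 18 ⇒ b_1 = 27 − 8 − 18 = 1; ∂_2 has invariant factor(s) [2] giving torsion. So H_1 ≅ Z ⊕ Z_2.
rank ∂_2 = 18, rank ∂_3 = 0 ⇒ b_2 = 18 − 18 − 0 = 0. So H_2 ≅ 0.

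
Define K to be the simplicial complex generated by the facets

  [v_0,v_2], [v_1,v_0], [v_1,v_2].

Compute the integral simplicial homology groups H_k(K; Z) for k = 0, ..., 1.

Fix the vertex order v_0 < v_1 < v_2 and write every simplex with vertices in increasing order. Then dim K = 1 and the simplices of K are:

  0-simplices (3): [v_0], [v_1], [v_2]
  1-simplices (3): [v_0,v_1], [v_0,v_2], [v_1,v_2]

Hence C_0 ≅ Z^3, C_1 ≅ Z^3.

The boundary map ∂_1: C_1 → C_0 maps an edge to its endpoints' difference, ∂[p,q] = q − p.
The 3×3 boundary matrix has rank 2 and Smith normal form diag(1,1).

Reading off H_k = ker ∂_k / im ∂_{k+1}:

  H_0: rank C_0 − rank ∂_1 = 3 − 2 = 1, and the invariant factors of ∂_1 are all 1, so H_0 ≅ Z.
  H_1: rank ker ∂_1 − rank ∂_2 = (3 − 2) − 0 = 1, and there is no ∂_2, so H_1 ≅ Z.

As a check, the Euler characteristic is 3 − 3 = 0, which agrees with 1 − 1 = 0.

H_0 ≅ Z,  H_1 ≅ Z.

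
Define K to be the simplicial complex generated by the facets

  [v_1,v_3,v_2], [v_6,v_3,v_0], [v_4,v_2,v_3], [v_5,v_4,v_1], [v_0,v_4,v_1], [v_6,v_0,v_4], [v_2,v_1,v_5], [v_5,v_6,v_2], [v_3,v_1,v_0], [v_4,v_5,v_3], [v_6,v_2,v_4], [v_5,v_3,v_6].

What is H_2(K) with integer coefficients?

H_2 ≅ 0.

Fix the vertex order v_0 < v_1 < v_2 < v_3 < v_4 < v_5 < v_6 and write every simplex with vertices in increasing order. Then dim K = 2 and the simplices of K are:

  0-simplices (7): [v_0], [v_1], [v_2], [v_3], [v_4], [v_5], [v_6]
  1-simplices (18): (18 of them)
  2-simplices (12): (12 of them)

giving chain groups C_0 ≅ Z^7, C_1 ≅ Z^18, C_2 ≅ Z^12.

The boundary map ∂_1: C_1 → C_0 sends each edge [p,q] (with p < q) to q − p.
The resulting 7×18 matrix has rank 6, and its Smith normal form has invariant factors (1,1,1,1,1,1).

The boundary map ∂_2: C_2 → C_1 sends each 2-simplex [p,q,r] to [q,r] − [p,r] + [p,q]. For instance
  ∂[v_0,v_1,v_4] = [v_1,v_4] − [v_0,v_4] + [v_0,v_1],
  ∂[v_2,v_4,v_6] = [v_4,v_6] − [v_2,v_6] + [v_2,v_4].
The resulting 18×12 matrix has rank 12, and its Smith normal form has invariant factors (1,1,1,1,1,1,1,1,1,1,1,2).

Computing H_k = (kernel of ∂_k) / (image of ∂_{k+1}):

  H_2: rank ker ∂_2 − rank ∂_3 = (12 − 12) − 0 = 0, and there is no ∂_3, so H_2 = 0.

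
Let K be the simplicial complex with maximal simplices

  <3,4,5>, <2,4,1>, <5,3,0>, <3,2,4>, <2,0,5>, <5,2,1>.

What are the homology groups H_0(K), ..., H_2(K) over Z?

Fix the vertex order 0 < 1 < 2 < 3 < 4 < 5 and write every simplex with vertices in increasing order. Then dim K = 2 and the simplices of K are:

  0-simplices (6): [0], [1], [2], [3], [4], [5]
  1-simplices (12): [0,2], [0,3], [0,5], [1,2], [1,4], [1,5], [2,3], [2,4], [2,5], [3,4], [3,5], [4,5]
  2-simplices (6): [0,2,5], [0,3,5], [1,2,4], [1,2,5], [2,3,4], [3,4,5]

Hence C_0 ≅ Z^6, C_1 ≅ Z^12, C_2 ≅ Z^6.

The boundary map ∂_1: C_1 → C_0 maps an edge to its endpoints' difference, ∂[p,q] = q − p. For instance
  ∂[3,4] = [4] − [3].
As a 6×12 matrix over Z this has rank 5, with invariant factors (1,1,1,1,1).

Boundary ∂_2: C_2 → C_1 sends each 2-simplex [p,q,r] to [q,r] − [p,r] + [p,q]. For instance
  ∂[3,4,5] = [4,5] − [3,5] + [3,4],
  ∂[1,2,5] = [2,5] − [1,5] + [1,2].
This gives a 12×6 integer matrix of rank 6; reducing to Smith normal form yields diagonal entries (1,1,1,1,1,1).

Computing H_k = (kernel of ∂_k) / (image of ∂_{k+1}):

  H_0: rank C_0 − rank ∂_1 = 6 − 5 = 1, and the invariant factors of ∂_1 are all 1, so H_0 = Z.
  H_1: rank ker ∂_1 − rank ∂_2 = (12 − 5) − 6 = 1, and the invariant factors of ∂_2 are all 1, so H_1 = Z.
  H_2: rank ker ∂_2 − rank ∂_3 = (6 − 6) − 0 = 0, and there is no ∂_3, so H_2 = 0.

As a check, the Euler characteristic is 6 − 12 + 6 = 0, which agrees with 1 − 1 + 0 = 0.
(K is a triangulation of the cylinder S^1 x I.)

H_0 ≅ Z,  H_1 ≅ Z,  H_2 = 0.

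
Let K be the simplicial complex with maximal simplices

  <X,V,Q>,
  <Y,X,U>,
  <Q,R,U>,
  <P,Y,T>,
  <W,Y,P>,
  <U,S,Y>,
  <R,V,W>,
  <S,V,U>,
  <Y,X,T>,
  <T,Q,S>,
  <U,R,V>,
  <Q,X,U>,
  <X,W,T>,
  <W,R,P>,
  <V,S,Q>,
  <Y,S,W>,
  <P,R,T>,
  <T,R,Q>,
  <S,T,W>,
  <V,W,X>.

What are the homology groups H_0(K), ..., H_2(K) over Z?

H_0 ≅ Z,  H_1 ≅ Z × Z/2,  H_2 = 0.

Take the total order P < Q < R < S < T < U < V < W < X < Y on the vertex set. Then K (dimension 2) consists of the simplices:

  0-simplices (10): P, Q, R, S, T, U, V, W, X, Y
  1-simplices (30): PR, PT, PW, PY, QR, QS, QT, QU, QV, QX, RT, RU, RV, RW, ST, SU, SV, SW, SY, TW, TX, TY, UV, UX, UY, VW, VX, WX, WY, XY
  2-simplices (20): PRT, PRW, PTY, PWY, QRT, QRU, QST, QSV, QUX, QVX, RUV, RVW, STW, SUV, SUY, SWY, TWX, TXY, UXY, VWX

giving chain groups C_0 ≅ Z^10, C_1 ≅ Z^30, C_2 ≅ Z^20.

Boundary ∂_1: C_1 → C_0 sends each edge [p,q] (with p < q) to q − p.
The resulting 10×30 matrix has rank 9, and its Smith normal form has invariant factors (1,1,1,1,1,1,1,1,1).

∂_2: C_2 → C_1 sends each 2-simplex [p,q,r] to [q,r] − [p,r] + [p,q]. For instance
  ∂PRW = RW − PW + PR,
  ∂QVX = VX − QX + QV.
The resulting 30×20 matrix has rank 20, and its Smith normal form has invariant factors (1,1,1,1,1,1,1,1,1,1,1,1,1,1,1,1,1,1,1,2).

Computing H_k = (kernel of ∂_k) / (image of ∂_{k+1}):

  H_0: rank C_0 − rank ∂_1 = 10 − 9 = 1, and the invariant factors of ∂_1 are all 1, so H_0 = Z.
  H_1: rank ker ∂_1 − rank ∂_2 = (30 − 9) − 20 = 1, and ∂_2 has invariant factor 2 > 1, so H_1 = Z × Z/2.
  H_2: rank ker ∂_2 − rank ∂_3 = (20 − 20) − 0 = 0, and there is no ∂_3, so H_2 = 0.

(K is a triangulation of the Klein bottle.)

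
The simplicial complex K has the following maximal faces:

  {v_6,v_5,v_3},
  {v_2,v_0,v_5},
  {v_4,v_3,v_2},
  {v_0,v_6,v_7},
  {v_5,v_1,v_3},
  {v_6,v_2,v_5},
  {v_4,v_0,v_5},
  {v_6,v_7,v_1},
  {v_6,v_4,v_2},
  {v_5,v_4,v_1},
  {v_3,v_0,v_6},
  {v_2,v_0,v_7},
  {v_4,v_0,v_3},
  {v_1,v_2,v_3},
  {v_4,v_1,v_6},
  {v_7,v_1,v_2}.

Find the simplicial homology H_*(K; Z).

Order the vertices as v_0 < v_1 < v_2 < v_3 < v_4 < v_5 < v_6 < v_7. Listing each simplex with vertices in this order, K has dimension 2 with simplices:

  0-simplices (8): [v_0], [v_1], [v_2], [v_3], [v_4], [v_5], [v_6], [v_7]
  1-simplices (24): (24 of them)
  2-simplices (16): (16 of them)

giving chain groups C_0 ≅ Z^8, C_1 ≅ Z^24, C_2 ≅ Z^16.

∂_1: C_1 → C_0 maps an edge to its endpoints' difference, ∂[p,q] = q − p.
The resulting 8×24 matrix has rank 7, and its Smith normal form has invariant factors (1,1,1,1,1,1,1).

The boundary map ∂_2: C_2 → C_1 sends each 2-simplex [p,q,r] to [q,r] − [p,r] + [p,q]. For instance
  ∂[v_0,v_3,v_4] = [v_3,v_4] − [v_0,v_4] + [v_0,v_3],
  ∂[v_1,v_4,v_5] = [v_4,v_5] − [v_1,v_5] + [v_1,v_4].
The resulting 24×16 matrix has rank 15, and its Smith normal form has invariant factors (1,1,1,1,1,1,1,1,1,1,1,1,1,1,1).

Computing H_k = (kernel of ∂_k) / (image of ∂_{k+1}):

  H_0: rank C_0 − rank ∂_1 = 8 − 7 = 1, and the invariant factors of ∂_1 are all 1, so H_0 ≅ Z.
  H_1: rank ker ∂_1 − rank ∂_2 = (24 − 7) − 15 = 2, and the invariant factors of ∂_2 are all 1, so H_1 ≅ Z^2.
  H_2: rank ker ∂_2 − rank ∂_3 = (16 − 15) − 0 = 1, and there is no ∂_3, so H_2 ≅ Z.

(K is a triangulation of the torus T^2.)

H_0 = Z,  H_1 = Z^2,  H_2 = Z.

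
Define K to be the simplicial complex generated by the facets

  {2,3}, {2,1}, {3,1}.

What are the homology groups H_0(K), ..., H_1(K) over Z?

Fix the vertex order 1 < 2 < 3 and write every simplex with vertices in increasing order. Then dim K = 1 and the simplices of K are:

  0-simplices (3): [1], [2], [3]
  1-simplices (3): [1,2], [1,3], [2,3]

Hence C_0 ≅ Z^3, C_1 ≅ Z^3.

∂_1: C_1 → C_0 sends each edge [p,q] (with p < q) to q − p. For instance
  ∂[2,3] = [3] − [2].
The resulting 3×3 matrix has rank 2, and its Smith normal form has invariant factors (1,1).

Computing H_k = (kernel of ∂_k) / (image of ∂_{k+1}):

  H_0: rank C_0 − rank ∂_1 = 3 − 2 = 1, and the invariant factors of ∂_1 are all 1, so H_0 = Z.
  H_1: rank ker ∂_1 − rank ∂_2 = (3 − 2) − 0 = 1, and there is no ∂_2, so H_1 = Z.

(K is a triangulation of the circle S^1.)

H_0 ≅ Z,  H_1 ≅ Z.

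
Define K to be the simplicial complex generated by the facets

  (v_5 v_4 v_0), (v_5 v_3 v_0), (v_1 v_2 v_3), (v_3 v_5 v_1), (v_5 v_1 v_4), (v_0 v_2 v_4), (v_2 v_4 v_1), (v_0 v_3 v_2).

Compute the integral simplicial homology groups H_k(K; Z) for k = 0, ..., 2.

Take the total order v_0 < v_1 < v_2 < v_3 < v_4 < v_5 on the vertex set. Then K (dimension 2) consists of the simplices:

  0-simplices (6): [v_0], [v_1], [v_2], [v_3], [v_4], [v_5]
  1-simplices (12): [v_0,v_2], [v_0,v_3], [v_0,v_4], [v_0,v_5], [v_1,v_2], [v_1,v_3], [v_1,v_4], [v_1,v_5], [v_2,v_3], [v_2,v_4], [v_3,v_5], [v_4,v_5]
  2-simplices (8): [v_0,v_2,v_3], [v_0,v_2,v_4], [v_0,v_3,v_5], [v_0,v_4,v_5], [v_1,v_2,v_3], [v_1,v_2,v_4], [v_1,v_3,v_5], [v_1,v_4,v_5]

Hence C_0 ≅ Z^6, C_1 ≅ Z^12, C_2 ≅ Z^8.

∂_1: C_1 → C_0 sends each edge [p,q] (with p < q) to q − p. For instance
  ∂[v_0,v_3] = [v_3] − [v_0].
The 6×12 boundary matrix has rank 5 and Smith normal form diag(1,1,1,1,1).

∂_2: C_2 → C_1 acts by ∂[p,q,r] = [q,r] − [p,r] + [p,q]. For instance
  ∂[v_1,v_2,v_4] = [v_2,v_4] − [v_1,v_4] + [v_1,v_2],
  ∂[v_1,v_2,v_3] = [v_2,v_3] − [v_1,v_3] + [v_1,v_2].
The resulting 12×8 matrix has rank 7, and its Smith normal form has invariant factors (1,1,1,1,1,1,1).

From H_k ≅ ker(∂_k) / im(∂_{k+1}) we obtain:

  H_0: rank C_0 − rank ∂_1 = 6 − 5 = 1, and the invariant factors of ∂_1 are all 1, so H_0 = Z.
  H_1: rank ker ∂_1 − rank ∂_2 = (12 − 5) − 7 = 0, and the invariant factors of ∂_2 are all 1, so H_1 = 0.
  H_2: rank ker ∂_2 − rank ∂_3 = (8 − 7) − 0 = 1, and there is no ∂_3, so H_2 = Z.

H_0 = Z,  H_1 = 0,  H_2 = Z.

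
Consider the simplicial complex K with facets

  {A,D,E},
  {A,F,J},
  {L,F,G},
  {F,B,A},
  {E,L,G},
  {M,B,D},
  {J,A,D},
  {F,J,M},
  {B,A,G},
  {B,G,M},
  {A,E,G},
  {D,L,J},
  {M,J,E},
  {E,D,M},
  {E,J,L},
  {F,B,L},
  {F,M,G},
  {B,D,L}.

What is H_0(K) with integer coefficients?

H_0 = Z.

K has 9 vertices, 27 edges, 18 triangles.
rank ∂_0 = 0, rank ∂_1 = 8 ⇒ b_0 = 9 − 0 − 8 = 1; all invariant factors of ∂_1 are 1 so no torsion. So H_0 = Z.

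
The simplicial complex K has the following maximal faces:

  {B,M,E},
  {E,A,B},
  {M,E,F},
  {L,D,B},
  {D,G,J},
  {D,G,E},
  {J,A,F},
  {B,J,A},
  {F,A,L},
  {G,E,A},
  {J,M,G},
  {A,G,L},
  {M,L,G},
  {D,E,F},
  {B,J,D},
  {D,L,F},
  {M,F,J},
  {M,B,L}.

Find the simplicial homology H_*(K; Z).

Order the vertices as A < B < D < E < F < G < J < L < M. Listing each simplex with vertices in this order, K has dimension 2 with simplices:

  0-simplices (9): A, B, D, E, F, G, J, L, M
  1-simplices (27): AB, AE, AF, AG, AJ, AL, BD, BE, BJ, BL, BM, DE, DF, DG, DJ, DL, EF, EG, EM, FJ, FL, FM, GJ, GL, GM, JM, LM
  2-simplices (18): ABE, ABJ, AEG, AFJ, AFL, AGL, BDJ, BDL, BEM, BLM, DEF, DEG, DFL, DGJ, EFM, FJM, GJM, GLM

Hence C_0 ≅ Z^9, C_1 ≅ Z^27, C_2 ≅ Z^18.

Boundary ∂_1: C_1 → C_0 is given by ∂[p,q] = [q] − [p].
This gives a 9×27 integer matrix of rank 8; reducing to Smith normal form yields diagonal entries (1,1,1,1,1,1,1,1).

∂_2: C_2 → C_1 acts by ∂[p,q,r] = [q,r] − [p,r] + [p,q]. For instance
  ∂DEF = EF − DF + DE,
  ∂BDL = DL − BL + BD.
The resulting 27×18 matrix has rank 17, and its Smith normal form has invariant factors (1,1,1,1,1,1,1,1,1,1,1,1,1,1,1,1,1).

Now H_k = ker ∂_k / im ∂_{k+1}, so:

  H_0: rank C_0 − rank ∂_1 = 9 − 8 = 1, and the invariant factors of ∂_1 are all 1, so H_0 = Z.
  H_1: rank ker ∂_1 − rank ∂_2 = (27 − 8) − 17 = 2, and the invariant factors of ∂_2 are all 1, so H_1 = Z^2.
  H_2: rank ker ∂_2 − rank ∂_3 = (18 − 17) − 0 = 1, and there is no ∂_3, so H_2 = Z.

As a check, the Euler characteristic is 9 − 27 + 18 = 0, which agrees with 1 − 2 + 1 = 0.

H_0 = Z,  H_1 = Z^2,  H_2 = Z.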